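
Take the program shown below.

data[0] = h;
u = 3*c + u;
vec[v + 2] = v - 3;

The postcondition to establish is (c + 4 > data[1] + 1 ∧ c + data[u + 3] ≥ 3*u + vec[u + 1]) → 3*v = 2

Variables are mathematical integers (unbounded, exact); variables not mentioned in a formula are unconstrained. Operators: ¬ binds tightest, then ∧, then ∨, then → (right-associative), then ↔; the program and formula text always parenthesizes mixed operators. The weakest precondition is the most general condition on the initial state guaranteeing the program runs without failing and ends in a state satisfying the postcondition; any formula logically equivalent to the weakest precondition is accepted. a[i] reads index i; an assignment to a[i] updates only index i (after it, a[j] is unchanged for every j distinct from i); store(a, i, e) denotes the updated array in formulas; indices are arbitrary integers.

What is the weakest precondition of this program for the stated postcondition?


Working backward. After the program, the postcondition (c + 4 > data[1] + 1 ∧ c + data[u + 3] ≥ 3*u + vec[u + 1]) → 3*v = 2 must hold; in canonical form it is (c > data[1] - 3 ∧ data[u + 3] + c ≥ vec[u + 1] + 3*u) → 3*v = 2.
Before vec[v + 2] := v - 3: (c > data[1] - 3 ∧ data[u + 3] + c ≥ store(vec, v + 2, v - 3)[u + 1] + 3*u) → 3*v = 2
Before u := 3*c + u: (c > data[1] - 3 ∧ data[3*c + u + 3] ≥ store(vec, v + 2, v - 3)[3*c + u + 1] + 8*c + 3*u) → 3*v = 2
Before data[0] := h: (c > data[1] - 3 ∧ store(data, 0, h)[3*c + u + 3] ≥ store(vec, v + 2, v - 3)[3*c + u + 1] + 8*c + 3*u) → 3*v = 2
Answer: WP = (c > data[1] - 3 ∧ store(data, 0, h)[3*c + u + 3] ≥ store(vec, v + 2, v - 3)[3*c + u + 1] + 8*c + 3*u) → 3*v = 2


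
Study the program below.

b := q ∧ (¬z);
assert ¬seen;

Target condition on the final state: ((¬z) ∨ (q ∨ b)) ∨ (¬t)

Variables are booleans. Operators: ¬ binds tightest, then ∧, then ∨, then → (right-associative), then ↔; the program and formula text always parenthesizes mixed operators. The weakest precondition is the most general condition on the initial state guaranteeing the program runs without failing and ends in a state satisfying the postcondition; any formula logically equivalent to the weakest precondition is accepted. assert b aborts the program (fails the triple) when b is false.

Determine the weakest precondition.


Working backward. After the program, the postcondition ((¬z) ∨ (q ∨ b)) ∨ (¬t) must hold; in canonical form it is (¬z) ∨ q ∨ b ∨ (¬t).
Before assert ¬seen: (¬seen) ∧ ((¬z) ∨ q ∨ b ∨ (¬t))
Before b := q ∧ (¬z): (¬seen) ∧ ((¬z) ∨ q ∨ (q ∧ (¬z)) ∨ (¬t))
Answer: WP = (¬seen) ∧ ((¬z) ∨ q ∨ (q ∧ (¬z)) ∨ (¬t))


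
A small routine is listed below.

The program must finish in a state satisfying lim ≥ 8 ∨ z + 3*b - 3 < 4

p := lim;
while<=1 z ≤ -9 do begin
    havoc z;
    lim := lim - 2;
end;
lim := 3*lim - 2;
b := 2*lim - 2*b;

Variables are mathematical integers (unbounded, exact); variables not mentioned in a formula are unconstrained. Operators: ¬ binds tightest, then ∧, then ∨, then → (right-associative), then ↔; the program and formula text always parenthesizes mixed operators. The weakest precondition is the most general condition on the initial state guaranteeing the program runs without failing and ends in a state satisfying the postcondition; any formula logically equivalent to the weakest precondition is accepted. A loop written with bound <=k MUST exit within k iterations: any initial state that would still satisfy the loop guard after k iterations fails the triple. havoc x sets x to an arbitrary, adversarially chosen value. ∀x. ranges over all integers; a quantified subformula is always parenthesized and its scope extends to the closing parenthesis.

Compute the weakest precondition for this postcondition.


Working backward. After the program, the postcondition lim ≥ 8 ∨ z + 3*b - 3 < 4 must hold; in canonical form it is lim ≥ 8 ∨ 3*b + z < 7.
Before b := 2*lim - 2*b: lim ≥ 8 ∨ 6*lim + z < 6*b + 7
Before lim := 3*lim - 2: 3*lim ≥ 10 ∨ 18*lim + z < 6*b + 19
Before the loop (bound <=1), unroll the exhaustion recursion (WP_0 = exit-now case; WP_j = one more guarded iteration, up to j = 1):
  WP_0: (¬(z ≤ -9)) ∧ (3*lim ≥ 10 ∨ 18*lim + z < 6*b + 19)
  WP_1: (z ≤ -9 → (∀z_1. ((¬(z_1 ≤ -9)) ∧ (3*lim ≥ 16 ∨ 18*lim + z_1 < 6*b + 55)))) ∧ ((¬(z ≤ -9)) → (3*lim ≥ 10 ∨ 18*lim + z < 6*b + 19))
So before the loop: (z ≤ -9 → (∀z_1. ((¬(z_1 ≤ -9)) ∧ (3*lim ≥ 16 ∨ 18*lim + z_1 < 6*b + 55)))) ∧ ((¬(z ≤ -9)) → (3*lim ≥ 10 ∨ 18*lim + z < 6*b + 19))
Before p := lim: (z ≤ -9 → (∀z_1. ((¬(z_1 ≤ -9)) ∧ (3*lim ≥ 16 ∨ 18*lim + z_1 < 6*b + 55)))) ∧ ((¬(z ≤ -9)) → (3*lim ≥ 10 ∨ 18*lim + z < 6*b + 19))
Answer: WP = (z ≤ -9 → (∀z_1. ((¬(z_1 ≤ -9)) ∧ (3*lim ≥ 16 ∨ 18*lim + z_1 < 6*b + 55)))) ∧ ((¬(z ≤ -9)) → (3*lim ≥ 10 ∨ 18*lim + z < 6*b + 19))


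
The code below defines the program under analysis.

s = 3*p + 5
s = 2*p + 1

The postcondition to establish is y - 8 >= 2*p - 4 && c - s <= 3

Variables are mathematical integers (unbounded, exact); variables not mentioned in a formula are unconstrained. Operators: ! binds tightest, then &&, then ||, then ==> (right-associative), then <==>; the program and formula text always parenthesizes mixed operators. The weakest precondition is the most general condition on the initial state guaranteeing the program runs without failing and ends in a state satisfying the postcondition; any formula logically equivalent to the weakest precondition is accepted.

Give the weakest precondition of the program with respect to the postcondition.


Working backward. After the program, the postcondition y - 8 >= 2*p - 4 && c - s <= 3 must hold; in canonical form it is y >= 2*p + 4 && c <= s + 3.
Before s := 2*p + 1: y >= 2*p + 4 && c <= 2*p + 4
Before s := 3*p + 5: y >= 2*p + 4 && c <= 2*p + 4
Answer: WP = y >= 2*p + 4 && c <= 2*p + 4


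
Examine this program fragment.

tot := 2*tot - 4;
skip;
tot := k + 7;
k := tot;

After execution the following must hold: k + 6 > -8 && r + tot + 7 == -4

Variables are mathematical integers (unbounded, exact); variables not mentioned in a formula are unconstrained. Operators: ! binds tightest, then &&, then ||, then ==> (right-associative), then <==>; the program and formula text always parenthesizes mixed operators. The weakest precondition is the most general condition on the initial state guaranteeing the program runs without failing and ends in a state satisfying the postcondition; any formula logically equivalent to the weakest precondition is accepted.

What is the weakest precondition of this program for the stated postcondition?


Working backward. After the program, the postcondition k + 6 > -8 && r + tot + 7 == -4 must hold; in canonical form it is k > -14 && r + tot == -11.
Before k := tot: tot > -14 && r + tot == -11
Before tot := k + 7: k > -21 && k + r == -18
Before skip: k > -21 && k + r == -18
Before tot := 2*tot - 4: k > -21 && k + r == -18
Answer: WP = k > -21 && k + r == -18


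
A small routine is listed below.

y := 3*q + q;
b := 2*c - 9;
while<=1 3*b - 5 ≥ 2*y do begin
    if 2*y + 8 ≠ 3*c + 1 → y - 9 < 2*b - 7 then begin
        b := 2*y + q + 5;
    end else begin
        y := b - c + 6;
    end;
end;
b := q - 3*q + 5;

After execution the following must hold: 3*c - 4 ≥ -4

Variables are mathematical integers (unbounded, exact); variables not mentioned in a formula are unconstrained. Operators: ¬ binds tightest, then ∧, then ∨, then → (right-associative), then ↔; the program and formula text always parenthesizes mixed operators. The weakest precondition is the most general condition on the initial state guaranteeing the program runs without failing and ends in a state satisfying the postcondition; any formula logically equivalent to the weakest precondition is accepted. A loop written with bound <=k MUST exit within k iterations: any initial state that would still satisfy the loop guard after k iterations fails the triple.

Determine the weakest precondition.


Working backward. After the program, the postcondition 3*c - 4 ≥ -4 must hold; in canonical form it is 3*c ≥ 0.
Before b := q - 3*q + 5: 3*c ≥ 0
Before the loop (bound <=1), unroll the exhaustion recursion (WP_0 = exit-now case; WP_j = one more guarded iteration, up to j = 1):
  WP_0: (¬(3*b ≥ 2*y + 5)) ∧ 3*c ≥ 0
  WP_1: (3*b ≥ 2*y + 5 → (((2*y ≠ 3*c - 7 → y < 2*b + 2) → ((¬(3*q + 4*y ≥ -10)) ∧ 3*c ≥ 0)) ∧ ((¬(2*y ≠ 3*c - 7 → y < 2*b + 2)) → ((¬(b + 2*c ≥ 17)) ∧ 3*c ≥ 0)))) ∧ ((¬(3*b ≥ 2*y + 5)) → 3*c ≥ 0)
So before the loop: (3*b ≥ 2*y + 5 → (((2*y ≠ 3*c - 7 → y < 2*b + 2) → ((¬(3*q + 4*y ≥ -10)) ∧ 3*c ≥ 0)) ∧ ((¬(2*y ≠ 3*c - 7 → y < 2*b + 2)) → ((¬(b + 2*c ≥ 17)) ∧ 3*c ≥ 0)))) ∧ ((¬(3*b ≥ 2*y + 5)) → 3*c ≥ 0)
Before b := 2*c - 9: (6*c ≥ 2*y + 32 → (((2*y ≠ 3*c - 7 → y < 4*c - 16) → ((¬(3*q + 4*y ≥ -10)) ∧ 3*c ≥ 0)) ∧ ((¬(2*y ≠ 3*c - 7 → y < 4*c - 16)) → ((¬(4*c ≥ 26)) ∧ 3*c ≥ 0)))) ∧ ((¬(6*c ≥ 2*y + 32)) → 3*c ≥ 0)
Before y := 3*q + q: (6*c ≥ 8*q + 32 → (((8*q ≠ 3*c - 7 → 4*q < 4*c - 16) → ((¬(19*q ≥ -10)) ∧ 3*c ≥ 0)) ∧ ((¬(8*q ≠ 3*c - 7 → 4*q < 4*c - 16)) → ((¬(4*c ≥ 26)) ∧ 3*c ≥ 0)))) ∧ ((¬(6*c ≥ 8*q + 32)) → 3*c ≥ 0)
Answer: WP = (6*c ≥ 8*q + 32 → (((8*q ≠ 3*c - 7 → 4*q < 4*c - 16) → ((¬(19*q ≥ -10)) ∧ 3*c ≥ 0)) ∧ ((¬(8*q ≠ 3*c - 7 → 4*q < 4*c - 16)) → ((¬(4*c ≥ 26)) ∧ 3*c ≥ 0)))) ∧ ((¬(6*c ≥ 8*q + 32)) → 3*c ≥ 0)


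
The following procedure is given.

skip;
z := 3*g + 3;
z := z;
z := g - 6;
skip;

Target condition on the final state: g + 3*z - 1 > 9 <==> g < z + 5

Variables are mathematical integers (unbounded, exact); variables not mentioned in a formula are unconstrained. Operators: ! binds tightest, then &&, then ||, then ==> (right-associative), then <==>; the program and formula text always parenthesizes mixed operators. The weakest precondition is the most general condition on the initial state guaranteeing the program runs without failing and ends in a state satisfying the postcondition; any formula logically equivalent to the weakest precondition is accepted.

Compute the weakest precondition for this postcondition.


Working backward. After the program, the postcondition g + 3*z - 1 > 9 <==> g < z + 5 must hold; in canonical form it is g + 3*z > 10 <==> g < z + 5.
Before skip: g + 3*z > 10 <==> g < z + 5
Before z := g - 6: !(4*g > 28)
Before z := z: !(4*g > 28)
Before z := 3*g + 3: !(4*g > 28)
Before skip: !(4*g > 28)
Answer: WP = !(4*g > 28)


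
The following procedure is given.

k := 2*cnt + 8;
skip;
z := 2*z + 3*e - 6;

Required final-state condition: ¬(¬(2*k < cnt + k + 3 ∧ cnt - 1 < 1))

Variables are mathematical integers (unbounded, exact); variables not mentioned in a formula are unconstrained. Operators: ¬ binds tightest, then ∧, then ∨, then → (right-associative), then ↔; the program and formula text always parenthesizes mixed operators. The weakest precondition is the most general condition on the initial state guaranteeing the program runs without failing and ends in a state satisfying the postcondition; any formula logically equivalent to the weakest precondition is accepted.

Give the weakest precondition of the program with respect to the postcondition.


Working backward. After the program, the postcondition ¬(¬(2*k < cnt + k + 3 ∧ cnt - 1 < 1)) must hold; in canonical form it is k < cnt + 3 ∧ cnt < 2.
Before z := 2*z + 3*e - 6: k < cnt + 3 ∧ cnt < 2
Before skip: k < cnt + 3 ∧ cnt < 2
Before k := 2*cnt + 8: cnt < -5 ∧ cnt < 2
Answer: WP = cnt < -5 ∧ cnt < 2


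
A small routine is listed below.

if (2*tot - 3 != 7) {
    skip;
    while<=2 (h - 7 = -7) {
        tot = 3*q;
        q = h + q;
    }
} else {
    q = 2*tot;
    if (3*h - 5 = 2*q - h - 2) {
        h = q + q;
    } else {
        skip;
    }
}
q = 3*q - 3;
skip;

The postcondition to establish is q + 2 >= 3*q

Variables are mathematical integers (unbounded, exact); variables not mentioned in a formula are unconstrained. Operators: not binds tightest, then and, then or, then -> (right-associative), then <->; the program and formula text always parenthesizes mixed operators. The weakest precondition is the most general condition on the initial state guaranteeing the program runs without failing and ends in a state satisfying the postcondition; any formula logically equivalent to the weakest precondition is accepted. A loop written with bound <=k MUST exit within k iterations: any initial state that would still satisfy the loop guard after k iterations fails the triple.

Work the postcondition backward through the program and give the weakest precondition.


Working backward. After the program, the postcondition q + 2 >= 3*q must hold; in canonical form it is 2*q <= 2.
Before skip: 2*q <= 2
Before q := 3*q - 3: 6*q <= 8
Then branch requires (h = 0 -> ((h = 0 -> ((not (h = 0)) and 12*h + 6*q <= 8)) and ((not (h = 0)) -> 6*h + 6*q <= 8))) and ((not (h = 0)) -> 6*q <= 8); else branch requires (4*h = 4*tot + 3 -> 12*tot <= 8) and ((not (4*h = 4*tot + 3)) -> 12*tot <= 8).
Before the if: (2*tot != 10 -> ((h = 0 -> ((h = 0 -> ((not (h = 0)) and 12*h + 6*q <= 8)) and ((not (h = 0)) -> 6*h + 6*q <= 8))) and ((not (h = 0)) -> 6*q <= 8))) and ((not (2*tot != 10)) -> ((4*h = 4*tot + 3 -> 12*tot <= 8) and ((not (4*h = 4*tot + 3)) -> 12*tot <= 8)))
Answer: WP = (2*tot != 10 -> ((h = 0 -> ((h = 0 -> ((not (h = 0)) and 12*h + 6*q <= 8)) and ((not (h = 0)) -> 6*h + 6*q <= 8))) and ((not (h = 0)) -> 6*q <= 8))) and ((not (2*tot != 10)) -> ((4*h = 4*tot + 3 -> 12*tot <= 8) and ((not (4*h = 4*tot + 3)) -> 12*tot <= 8)))


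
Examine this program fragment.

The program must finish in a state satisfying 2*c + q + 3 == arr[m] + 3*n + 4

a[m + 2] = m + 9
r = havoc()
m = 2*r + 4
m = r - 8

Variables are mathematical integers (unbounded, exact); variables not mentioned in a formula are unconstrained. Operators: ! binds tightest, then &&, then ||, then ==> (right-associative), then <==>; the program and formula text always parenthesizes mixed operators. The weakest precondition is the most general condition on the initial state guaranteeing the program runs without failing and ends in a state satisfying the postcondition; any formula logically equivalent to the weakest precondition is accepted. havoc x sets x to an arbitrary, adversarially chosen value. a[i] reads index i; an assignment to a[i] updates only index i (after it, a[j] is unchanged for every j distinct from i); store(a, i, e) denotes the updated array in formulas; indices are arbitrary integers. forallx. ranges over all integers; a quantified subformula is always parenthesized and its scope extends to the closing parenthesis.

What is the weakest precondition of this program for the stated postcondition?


Working backward. After the program, the postcondition 2*c + q + 3 == arr[m] + 3*n + 4 must hold; in canonical form it is 2*c + q == arr[m] + 3*n + 1.
Before m := r - 8: 2*c + q == arr[r - 8] + 3*n + 1
Before m := 2*r + 4: 2*c + q == arr[r - 8] + 3*n + 1
Before havoc r: forall r_1. 2*c + q == arr[r_1 - 8] + 3*n + 1
Before a[m + 2] := m + 9: forall r_1. 2*c + q == arr[r_1 - 8] + 3*n + 1
Answer: WP = forall r_1. 2*c + q == arr[r_1 - 8] + 3*n + 1


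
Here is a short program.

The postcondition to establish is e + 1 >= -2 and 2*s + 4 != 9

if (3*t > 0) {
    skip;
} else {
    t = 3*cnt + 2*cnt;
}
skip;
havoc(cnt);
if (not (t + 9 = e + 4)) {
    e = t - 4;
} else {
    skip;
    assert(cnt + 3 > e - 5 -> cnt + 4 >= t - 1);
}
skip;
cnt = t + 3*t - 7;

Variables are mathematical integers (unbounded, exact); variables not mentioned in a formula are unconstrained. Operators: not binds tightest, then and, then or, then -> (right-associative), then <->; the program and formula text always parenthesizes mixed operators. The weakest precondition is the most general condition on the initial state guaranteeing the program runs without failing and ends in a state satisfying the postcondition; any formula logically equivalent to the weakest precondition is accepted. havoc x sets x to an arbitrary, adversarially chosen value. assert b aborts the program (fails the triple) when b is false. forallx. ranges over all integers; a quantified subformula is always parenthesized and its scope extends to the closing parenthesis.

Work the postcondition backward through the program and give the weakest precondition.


Working backward. After the program, the postcondition e + 1 >= -2 and 2*s + 4 != 9 must hold; in canonical form it is e >= -3 and 2*s != 5.
Before cnt := t + 3*t - 7: e >= -3 and 2*s != 5
Before skip: e >= -3 and 2*s != 5
Then branch requires t >= 1 and 2*s != 5; else branch requires (cnt > e - 8 -> cnt >= t - 5) and e >= -3 and 2*s != 5.
Before the if: ((not (t = e - 5)) -> (t >= 1 and 2*s != 5)) and (t = e - 5 -> ((cnt > e - 8 -> cnt >= t - 5) and e >= -3 and 2*s != 5))
Before havoc cnt: forall cnt_1. (((not (t = e - 5)) -> (t >= 1 and 2*s != 5)) and (t = e - 5 -> ((cnt_1 > e - 8 -> cnt_1 >= t - 5) and e >= -3 and 2*s != 5)))
Before skip: forall cnt_1. (((not (t = e - 5)) -> (t >= 1 and 2*s != 5)) and (t = e - 5 -> ((cnt_1 > e - 8 -> cnt_1 >= t - 5) and e >= -3 and 2*s != 5)))
Then branch requires forall cnt_1. (((not (t = e - 5)) -> (t >= 1 and 2*s != 5)) and (t = e - 5 -> ((cnt_1 > e - 8 -> cnt_1 >= t - 5) and e >= -3 and 2*s != 5))); else branch requires forall cnt_1. (((not (5*cnt = e - 5)) -> (5*cnt >= 1 and 2*s != 5)) and (5*cnt = e - 5 -> ((cnt_1 > e - 8 -> cnt_1 >= 5*cnt - 5) and e >= -3 and 2*s != 5))).
Before the if: (3*t > 0 -> (forall cnt_1. (((not (t = e - 5)) -> (t >= 1 and 2*s != 5)) and (t = e - 5 -> ((cnt_1 > e - 8 -> cnt_1 >= t - 5) and e >= -3 and 2*s != 5))))) and ((not (3*t > 0)) -> (forall cnt_1. (((not (5*cnt = e - 5)) -> (5*cnt >= 1 and 2*s != 5)) and (5*cnt = e - 5 -> ((cnt_1 > e - 8 -> cnt_1 >= 5*cnt - 5) and e >= -3 and 2*s != 5)))))
Answer: WP = (3*t > 0 -> (forall cnt_1. (((not (t = e - 5)) -> (t >= 1 and 2*s != 5)) and (t = e - 5 -> ((cnt_1 > e - 8 -> cnt_1 >= t - 5) and e >= -3 and 2*s != 5))))) and ((not (3*t > 0)) -> (forall cnt_1. (((not (5*cnt = e - 5)) -> (5*cnt >= 1 and 2*s != 5)) and (5*cnt = e - 5 -> ((cnt_1 > e - 8 -> cnt_1 >= 5*cnt - 5) and e >= -3 and 2*s != 5)))))


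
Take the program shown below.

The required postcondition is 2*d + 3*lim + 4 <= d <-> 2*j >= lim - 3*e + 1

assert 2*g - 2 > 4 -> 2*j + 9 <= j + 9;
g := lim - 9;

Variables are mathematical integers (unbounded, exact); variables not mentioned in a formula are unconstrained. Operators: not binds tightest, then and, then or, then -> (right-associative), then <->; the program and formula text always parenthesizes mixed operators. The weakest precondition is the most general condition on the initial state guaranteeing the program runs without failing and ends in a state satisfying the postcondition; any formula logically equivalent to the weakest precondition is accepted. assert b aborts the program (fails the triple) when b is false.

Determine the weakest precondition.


Working backward. After the program, the postcondition 2*d + 3*lim + 4 <= d <-> 2*j >= lim - 3*e + 1 must hold; in canonical form it is d + 3*lim <= -4 <-> 3*e + 2*j >= lim + 1.
Before g := lim - 9: d + 3*lim <= -4 <-> 3*e + 2*j >= lim + 1
Before assert 2*g - 2 > 4 -> 2*j + 9 <= j + 9: (2*g > 6 -> j <= 0) and (d + 3*lim <= -4 <-> 3*e + 2*j >= lim + 1)
Answer: WP = (2*g > 6 -> j <= 0) and (d + 3*lim <= -4 <-> 3*e + 2*j >= lim + 1)


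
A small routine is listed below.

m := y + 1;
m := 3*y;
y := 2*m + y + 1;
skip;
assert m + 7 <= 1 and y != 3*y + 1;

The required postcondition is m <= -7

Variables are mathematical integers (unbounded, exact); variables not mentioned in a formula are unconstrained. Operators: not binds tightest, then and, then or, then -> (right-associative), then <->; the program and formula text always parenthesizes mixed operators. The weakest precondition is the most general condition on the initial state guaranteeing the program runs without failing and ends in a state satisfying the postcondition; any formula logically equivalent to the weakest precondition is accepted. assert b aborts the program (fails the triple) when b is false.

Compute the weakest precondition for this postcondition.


Working backward. After the program, m <= -7 must hold.
Before assert m + 7 <= 1 and y != 3*y + 1: m <= -6 and 2*y != -1 and m <= -7
Before skip: m <= -6 and 2*y != -1 and m <= -7
Before y := 2*m + y + 1: m <= -6 and 4*m + 2*y != -3 and m <= -7
Before m := 3*y: 3*y <= -6 and 14*y != -3 and 3*y <= -7
Before m := y + 1: 3*y <= -6 and 14*y != -3 and 3*y <= -7
Answer: WP = 3*y <= -6 and 14*y != -3 and 3*y <= -7


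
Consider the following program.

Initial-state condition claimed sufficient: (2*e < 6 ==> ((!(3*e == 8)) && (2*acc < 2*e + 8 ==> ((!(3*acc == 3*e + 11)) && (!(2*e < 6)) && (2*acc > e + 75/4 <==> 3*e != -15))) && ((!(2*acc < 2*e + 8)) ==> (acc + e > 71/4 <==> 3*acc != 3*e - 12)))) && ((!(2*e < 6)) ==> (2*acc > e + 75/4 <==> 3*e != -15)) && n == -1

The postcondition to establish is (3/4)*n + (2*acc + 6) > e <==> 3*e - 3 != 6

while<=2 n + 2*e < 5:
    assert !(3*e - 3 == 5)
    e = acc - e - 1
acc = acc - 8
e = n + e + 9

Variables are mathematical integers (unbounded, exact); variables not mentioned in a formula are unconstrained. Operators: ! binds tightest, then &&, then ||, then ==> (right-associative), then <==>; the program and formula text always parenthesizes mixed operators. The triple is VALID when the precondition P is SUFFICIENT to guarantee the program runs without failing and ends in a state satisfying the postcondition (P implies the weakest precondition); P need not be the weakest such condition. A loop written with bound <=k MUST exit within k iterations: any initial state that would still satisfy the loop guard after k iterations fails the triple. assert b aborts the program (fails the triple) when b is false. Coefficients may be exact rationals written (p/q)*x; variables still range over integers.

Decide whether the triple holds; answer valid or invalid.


Working backward. After the program, the postcondition (3/4)*n + (2*acc + 6) > e <==> 3*e - 3 != 6 must hold; in canonical form it is 2*acc + (3/4)*n > e - 6 <==> 3*e != 9.
Before e := n + e + 9: 2*acc > e + (1/4)*n + 3 <==> 3*e + 3*n != -18
Before acc := acc - 8: 2*acc > e + (1/4)*n + 19 <==> 3*e + 3*n != -18
Before the loop (bound <=2), unroll the exhaustion recursion (WP_0 = exit-now case; WP_j = one more guarded iteration, up to j = 2):
  WP_0: (!(2*e + n < 5)) && (2*acc > e + (1/4)*n + 19 <==> 3*e + 3*n != -18)
  WP_1: (2*e + n < 5 ==> ((!(3*e == 8)) && (!(2*acc + n < 2*e + 7)) && (acc + e > (1/4)*n + 18 <==> 3*acc + 3*n != 3*e - 15))) && ((!(2*e + n < 5)) ==> (2*acc > e + (1/4)*n + 19 <==> 3*e + 3*n != -18))
  WP_2: (2*e + n < 5 ==> ((!(3*e == 8)) && (2*acc + n < 2*e + 7 ==> ((!(3*acc == 3*e + 11)) && (!(2*e + n < 5)) && (2*acc > e + (1/4)*n + 19 <==> 3*e + 3*n != -18))) && ((!(2*acc + n < 2*e + 7)) ==> (acc + e > (1/4)*n + 18 <==> 3*acc + 3*n != 3*e - 15)))) && ((!(2*e + n < 5)) ==> (2*acc > e + (1/4)*n + 19 <==> 3*e + 3*n != -18))
So before the loop: (2*e + n < 5 ==> ((!(3*e == 8)) && (2*acc + n < 2*e + 7 ==> ((!(3*acc == 3*e + 11)) && (!(2*e + n < 5)) && (2*acc > e + (1/4)*n + 19 <==> 3*e + 3*n != -18))) && ((!(2*acc + n < 2*e + 7)) ==> (acc + e > (1/4)*n + 18 <==> 3*acc + 3*n != 3*e - 15)))) && ((!(2*e + n < 5)) ==> (2*acc > e + (1/4)*n + 19 <==> 3*e + 3*n != -18))
The weakest precondition is (2*e + n < 5 ==> ((!(3*e == 8)) && (2*acc + n < 2*e + 7 ==> ((!(3*acc == 3*e + 11)) && (!(2*e + n < 5)) && (2*acc > e + (1/4)*n + 19 <==> 3*e + 3*n != -18))) && ((!(2*acc + n < 2*e + 7)) ==> (acc + e > (1/4)*n + 18 <==> 3*acc + 3*n != 3*e - 15)))) && ((!(2*e + n < 5)) ==> (2*acc > e + (1/4)*n + 19 <==> 3*e + 3*n != -18)).
Check whether (2*e < 6 ==> ((!(3*e == 8)) && (2*acc < 2*e + 8 ==> ((!(3*acc == 3*e + 11)) && (!(2*e < 6)) && (2*acc > e + 75/4 <==> 3*e != -15))) && ((!(2*acc < 2*e + 8)) ==> (acc + e > 71/4 <==> 3*acc != 3*e - 12)))) && ((!(2*e < 6)) ==> (2*acc > e + 75/4 <==> 3*e != -15)) && n == -1 implies it.
Every state satisfying the precondition satisfies the weakest precondition: the implication holds.
Answer: valid


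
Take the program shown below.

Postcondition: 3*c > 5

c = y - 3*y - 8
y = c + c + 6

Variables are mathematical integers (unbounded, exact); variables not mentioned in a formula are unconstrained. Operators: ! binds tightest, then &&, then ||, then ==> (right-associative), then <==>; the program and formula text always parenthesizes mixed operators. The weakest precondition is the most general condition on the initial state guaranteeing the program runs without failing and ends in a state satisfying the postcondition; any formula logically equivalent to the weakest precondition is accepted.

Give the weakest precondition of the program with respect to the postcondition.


Working backward. After the program, 3*c > 5 must hold.
Before y := c + c + 6: 3*c > 5
Before c := y - 3*y - 8: 6*y < -29
Answer: WP = 6*y < -29


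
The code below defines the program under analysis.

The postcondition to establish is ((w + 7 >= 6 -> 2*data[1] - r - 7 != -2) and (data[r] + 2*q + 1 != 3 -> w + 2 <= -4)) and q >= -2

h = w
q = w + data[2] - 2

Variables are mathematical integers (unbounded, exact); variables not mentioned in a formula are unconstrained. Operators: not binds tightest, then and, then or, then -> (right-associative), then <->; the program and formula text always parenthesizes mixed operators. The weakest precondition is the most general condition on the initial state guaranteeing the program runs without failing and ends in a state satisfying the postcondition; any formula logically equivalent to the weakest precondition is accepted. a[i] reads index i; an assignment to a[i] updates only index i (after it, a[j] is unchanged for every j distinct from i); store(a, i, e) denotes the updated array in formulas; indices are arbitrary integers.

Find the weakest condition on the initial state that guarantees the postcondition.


Working backward. After the program, the postcondition ((w + 7 >= 6 -> 2*data[1] - r - 7 != -2) and (data[r] + 2*q + 1 != 3 -> w + 2 <= -4)) and q >= -2 must hold; in canonical form it is (w >= -1 -> 2*data[1] != r + 5) and (data[r] + 2*q != 2 -> w <= -6) and q >= -2.
Before q := w + data[2] - 2: (w >= -1 -> 2*data[1] != r + 5) and (2*data[2] + data[r] + 2*w != 6 -> w <= -6) and data[2] + w >= 0
Before h := w: (w >= -1 -> 2*data[1] != r + 5) and (2*data[2] + data[r] + 2*w != 6 -> w <= -6) and data[2] + w >= 0
Answer: WP = (w >= -1 -> 2*data[1] != r + 5) and (2*data[2] + data[r] + 2*w != 6 -> w <= -6) and data[2] + w >= 0


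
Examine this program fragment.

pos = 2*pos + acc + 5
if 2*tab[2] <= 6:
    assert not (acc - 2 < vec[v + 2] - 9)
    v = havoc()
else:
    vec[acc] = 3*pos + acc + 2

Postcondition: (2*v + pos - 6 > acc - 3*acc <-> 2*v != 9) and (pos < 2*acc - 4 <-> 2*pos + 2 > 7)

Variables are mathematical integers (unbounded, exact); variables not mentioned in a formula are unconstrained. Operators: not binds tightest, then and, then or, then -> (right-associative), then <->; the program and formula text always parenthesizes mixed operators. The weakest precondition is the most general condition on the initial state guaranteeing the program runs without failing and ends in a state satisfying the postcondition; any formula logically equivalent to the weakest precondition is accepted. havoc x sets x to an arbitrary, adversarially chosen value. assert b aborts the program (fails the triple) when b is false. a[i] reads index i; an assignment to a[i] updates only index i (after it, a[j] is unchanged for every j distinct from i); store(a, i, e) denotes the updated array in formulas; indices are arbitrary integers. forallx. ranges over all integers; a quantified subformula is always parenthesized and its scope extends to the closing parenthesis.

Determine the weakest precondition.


Working backward. After the program, the postcondition (2*v + pos - 6 > acc - 3*acc <-> 2*v != 9) and (pos < 2*acc - 4 <-> 2*pos + 2 > 7) must hold; in canonical form it is (2*acc + pos + 2*v > 6 <-> 2*v != 9) and (pos < 2*acc - 4 <-> 2*pos > 5).
Then branch requires (not (acc < vec[v + 2] - 7)) and (forall v_1. ((2*acc + pos + 2*v_1 > 6 <-> 2*v_1 != 9) and (pos < 2*acc - 4 <-> 2*pos > 5))); else branch requires (2*acc + pos + 2*v > 6 <-> 2*v != 9) and (pos < 2*acc - 4 <-> 2*pos > 5).
Before the if: (2*tab[2] <= 6 -> ((not (acc < vec[v + 2] - 7)) and (forall v_1. ((2*acc + pos + 2*v_1 > 6 <-> 2*v_1 != 9) and (pos < 2*acc - 4 <-> 2*pos > 5))))) and ((not (2*tab[2] <= 6)) -> ((2*acc + pos + 2*v > 6 <-> 2*v != 9) and (pos < 2*acc - 4 <-> 2*pos > 5)))
Before pos := 2*pos + acc + 5: (2*tab[2] <= 6 -> ((not (acc < vec[v + 2] - 7)) and (forall v_1. ((3*acc + 2*pos + 2*v_1 > 1 <-> 2*v_1 != 9) and (2*pos < acc - 9 <-> 2*acc + 4*pos > -5))))) and ((not (2*tab[2] <= 6)) -> ((3*acc + 2*pos + 2*v > 1 <-> 2*v != 9) and (2*pos < acc - 9 <-> 2*acc + 4*pos > -5)))
Answer: WP = (2*tab[2] <= 6 -> ((not (acc < vec[v + 2] - 7)) and (forall v_1. ((3*acc + 2*pos + 2*v_1 > 1 <-> 2*v_1 != 9) and (2*pos < acc - 9 <-> 2*acc + 4*pos > -5))))) and ((not (2*tab[2] <= 6)) -> ((3*acc + 2*pos + 2*v > 1 <-> 2*v != 9) and (2*pos < acc - 9 <-> 2*acc + 4*pos > -5)))


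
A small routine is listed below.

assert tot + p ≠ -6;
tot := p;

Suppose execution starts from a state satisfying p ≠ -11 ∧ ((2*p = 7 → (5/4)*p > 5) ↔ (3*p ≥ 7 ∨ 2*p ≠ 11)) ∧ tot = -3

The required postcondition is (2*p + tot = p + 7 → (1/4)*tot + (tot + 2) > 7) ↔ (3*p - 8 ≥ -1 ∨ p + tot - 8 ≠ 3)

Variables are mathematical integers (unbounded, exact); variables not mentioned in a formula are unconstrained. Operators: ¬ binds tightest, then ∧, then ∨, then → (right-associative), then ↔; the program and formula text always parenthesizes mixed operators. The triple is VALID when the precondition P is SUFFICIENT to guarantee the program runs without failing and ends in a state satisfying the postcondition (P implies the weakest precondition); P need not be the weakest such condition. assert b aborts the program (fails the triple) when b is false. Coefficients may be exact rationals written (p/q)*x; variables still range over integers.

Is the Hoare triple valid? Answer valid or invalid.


Working backward. After the program, the postcondition (2*p + tot = p + 7 → (1/4)*tot + (tot + 2) > 7) ↔ (3*p - 8 ≥ -1 ∨ p + tot - 8 ≠ 3) must hold; in canonical form it is (p + tot = 7 → (5/4)*tot > 5) ↔ (3*p ≥ 7 ∨ p + tot ≠ 11).
Before tot := p: (2*p = 7 → (5/4)*p > 5) ↔ (3*p ≥ 7 ∨ 2*p ≠ 11)
Before assert tot + p ≠ -6: p + tot ≠ -6 ∧ ((2*p = 7 → (5/4)*p > 5) ↔ (3*p ≥ 7 ∨ 2*p ≠ 11))
The weakest precondition is p + tot ≠ -6 ∧ ((2*p = 7 → (5/4)*p > 5) ↔ (3*p ≥ 7 ∨ 2*p ≠ 11)).
Check whether p ≠ -11 ∧ ((2*p = 7 → (5/4)*p > 5) ↔ (3*p ≥ 7 ∨ 2*p ≠ 11)) ∧ tot = -3 implies it.
Countermodel: at the initial state p = -3, tot = -3, the precondition holds but the weakest precondition fails.
Answer: invalid


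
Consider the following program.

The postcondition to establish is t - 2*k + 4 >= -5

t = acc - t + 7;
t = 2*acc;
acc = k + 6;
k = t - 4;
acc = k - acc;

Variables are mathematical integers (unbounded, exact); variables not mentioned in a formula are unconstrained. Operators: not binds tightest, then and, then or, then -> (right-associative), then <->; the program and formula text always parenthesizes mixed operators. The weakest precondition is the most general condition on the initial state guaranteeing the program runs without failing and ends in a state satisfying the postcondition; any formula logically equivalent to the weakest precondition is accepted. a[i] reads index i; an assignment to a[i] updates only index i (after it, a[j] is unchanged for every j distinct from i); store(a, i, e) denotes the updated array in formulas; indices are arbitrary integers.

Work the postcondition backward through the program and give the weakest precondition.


Working backward. After the program, the postcondition t - 2*k + 4 >= -5 must hold; in canonical form it is t >= 2*k - 9.
Before acc := k - acc: t >= 2*k - 9
Before k := t - 4: t <= 17
Before acc := k + 6: t <= 17
Before t := 2*acc: 2*acc <= 17
Before t := acc - t + 7: 2*acc <= 17
Answer: WP = 2*acc <= 17


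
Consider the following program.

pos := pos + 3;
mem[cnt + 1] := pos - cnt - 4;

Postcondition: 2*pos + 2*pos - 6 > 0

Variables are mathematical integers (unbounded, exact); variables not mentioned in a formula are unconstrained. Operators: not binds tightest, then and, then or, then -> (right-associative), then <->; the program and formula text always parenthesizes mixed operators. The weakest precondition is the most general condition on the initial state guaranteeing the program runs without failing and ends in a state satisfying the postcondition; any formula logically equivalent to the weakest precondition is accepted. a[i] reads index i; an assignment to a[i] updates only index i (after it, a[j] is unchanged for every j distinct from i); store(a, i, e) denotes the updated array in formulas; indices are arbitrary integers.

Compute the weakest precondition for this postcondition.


Working backward. After the program, the postcondition 2*pos + 2*pos - 6 > 0 must hold; in canonical form it is 4*pos > 6.
Before mem[cnt + 1] := pos - cnt - 4: 4*pos > 6
Before pos := pos + 3: 4*pos > -6
Answer: WP = 4*pos > -6


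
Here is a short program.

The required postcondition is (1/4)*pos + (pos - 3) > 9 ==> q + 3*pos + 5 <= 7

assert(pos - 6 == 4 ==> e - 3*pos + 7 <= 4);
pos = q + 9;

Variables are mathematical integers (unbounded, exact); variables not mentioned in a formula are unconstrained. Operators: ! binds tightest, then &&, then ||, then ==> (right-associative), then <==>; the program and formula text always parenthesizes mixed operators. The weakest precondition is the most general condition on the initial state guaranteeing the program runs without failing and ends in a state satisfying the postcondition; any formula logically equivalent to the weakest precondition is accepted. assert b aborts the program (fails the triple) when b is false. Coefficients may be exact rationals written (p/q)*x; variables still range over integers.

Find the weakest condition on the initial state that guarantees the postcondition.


Working backward. After the program, the postcondition (1/4)*pos + (pos - 3) > 9 ==> q + 3*pos + 5 <= 7 must hold; in canonical form it is (5/4)*pos > 12 ==> 3*pos + q <= 2.
Before pos := q + 9: (5/4)*q > 3/4 ==> 4*q <= -25
Before assert pos - 6 == 4 ==> e - 3*pos + 7 <= 4: (pos == 10 ==> e <= 3*pos - 3) && ((5/4)*q > 3/4 ==> 4*q <= -25)
Answer: WP = (pos == 10 ==> e <= 3*pos - 3) && ((5/4)*q > 3/4 ==> 4*q <= -25)


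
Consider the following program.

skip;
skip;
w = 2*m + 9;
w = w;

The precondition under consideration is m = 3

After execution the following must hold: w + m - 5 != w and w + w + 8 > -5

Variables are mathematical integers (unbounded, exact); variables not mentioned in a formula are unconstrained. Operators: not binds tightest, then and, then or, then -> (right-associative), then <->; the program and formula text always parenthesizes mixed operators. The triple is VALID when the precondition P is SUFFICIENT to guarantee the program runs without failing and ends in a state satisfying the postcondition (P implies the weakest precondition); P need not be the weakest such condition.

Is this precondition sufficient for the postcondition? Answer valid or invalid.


Working backward. After the program, the postcondition w + m - 5 != w and w + w + 8 > -5 must hold; in canonical form it is m != 5 and 2*w > -13.
Before w := w: m != 5 and 2*w > -13
Before w := 2*m + 9: m != 5 and 4*m > -31
Before skip: m != 5 and 4*m > -31
Before skip: m != 5 and 4*m > -31
The weakest precondition is m != 5 and 4*m > -31.
Check whether m = 3 implies it.
Every state satisfying the precondition satisfies the weakest precondition: the implication holds.
Answer: valid


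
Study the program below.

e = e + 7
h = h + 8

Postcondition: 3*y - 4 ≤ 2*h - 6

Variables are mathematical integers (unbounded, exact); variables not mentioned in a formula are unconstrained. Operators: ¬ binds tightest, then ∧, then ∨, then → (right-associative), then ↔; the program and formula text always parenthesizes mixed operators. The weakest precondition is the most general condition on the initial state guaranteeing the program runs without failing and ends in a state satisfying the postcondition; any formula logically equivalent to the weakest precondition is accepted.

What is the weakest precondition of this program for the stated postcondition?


Working backward. After the program, the postcondition 3*y - 4 ≤ 2*h - 6 must hold; in canonical form it is 3*y ≤ 2*h - 2.
Before h := h + 8: 3*y ≤ 2*h + 14
Before e := e + 7: 3*y ≤ 2*h + 14
Answer: WP = 3*y ≤ 2*h + 14


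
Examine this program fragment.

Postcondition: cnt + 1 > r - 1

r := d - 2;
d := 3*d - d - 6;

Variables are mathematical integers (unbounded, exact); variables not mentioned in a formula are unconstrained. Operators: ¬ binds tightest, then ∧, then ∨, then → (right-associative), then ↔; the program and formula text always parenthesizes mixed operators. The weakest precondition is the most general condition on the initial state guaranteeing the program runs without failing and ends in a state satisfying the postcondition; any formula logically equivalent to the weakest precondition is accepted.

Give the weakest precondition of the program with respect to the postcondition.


Working backward. After the program, the postcondition cnt + 1 > r - 1 must hold; in canonical form it is cnt > r - 2.
Before d := 3*d - d - 6: cnt > r - 2
Before r := d - 2: cnt > d - 4
Answer: WP = cnt > d - 4


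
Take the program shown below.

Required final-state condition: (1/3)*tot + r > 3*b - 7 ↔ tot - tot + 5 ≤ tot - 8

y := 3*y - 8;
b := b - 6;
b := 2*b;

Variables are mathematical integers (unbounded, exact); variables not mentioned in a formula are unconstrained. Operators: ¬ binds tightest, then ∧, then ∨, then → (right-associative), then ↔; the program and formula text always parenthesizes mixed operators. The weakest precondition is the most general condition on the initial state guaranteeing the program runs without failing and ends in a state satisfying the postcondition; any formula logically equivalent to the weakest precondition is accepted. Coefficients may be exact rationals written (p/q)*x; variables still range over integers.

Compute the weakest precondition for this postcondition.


Working backward. After the program, the postcondition (1/3)*tot + r > 3*b - 7 ↔ tot - tot + 5 ≤ tot - 8 must hold; in canonical form it is r + (1/3)*tot > 3*b - 7 ↔ tot ≥ 13.
Before b := 2*b: r + (1/3)*tot > 6*b - 7 ↔ tot ≥ 13
Before b := b - 6: r + (1/3)*tot > 6*b - 43 ↔ tot ≥ 13
Before y := 3*y - 8: r + (1/3)*tot > 6*b - 43 ↔ tot ≥ 13
Answer: WP = r + (1/3)*tot > 6*b - 43 ↔ tot ≥ 13


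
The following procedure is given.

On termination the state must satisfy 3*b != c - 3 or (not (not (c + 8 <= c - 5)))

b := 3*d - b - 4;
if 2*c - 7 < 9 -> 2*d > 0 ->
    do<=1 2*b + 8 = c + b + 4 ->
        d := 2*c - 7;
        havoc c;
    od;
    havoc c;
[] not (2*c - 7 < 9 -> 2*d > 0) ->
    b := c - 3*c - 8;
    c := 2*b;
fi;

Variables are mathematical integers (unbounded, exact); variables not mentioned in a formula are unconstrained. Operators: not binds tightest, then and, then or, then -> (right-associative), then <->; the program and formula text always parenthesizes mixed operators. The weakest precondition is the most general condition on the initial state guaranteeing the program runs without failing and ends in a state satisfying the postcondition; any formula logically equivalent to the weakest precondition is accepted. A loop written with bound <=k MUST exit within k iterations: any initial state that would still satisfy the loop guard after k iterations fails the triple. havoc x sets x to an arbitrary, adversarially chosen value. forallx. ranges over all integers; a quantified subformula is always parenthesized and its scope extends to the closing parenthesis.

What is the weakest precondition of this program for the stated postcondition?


Working backward. After the program, the postcondition 3*b != c - 3 or (not (not (c + 8 <= c - 5))) must hold; in canonical form it is 3*b != c - 3.
Then branch requires (b = c - 4 -> (forall c_2. ((not (b = c_2 - 4)) and (forall c_1. 3*b != c_1 - 3)))) and ((not (b = c - 4)) -> (forall c_1. 3*b != c_1 - 3)); else branch requires 2*c != -5.
Before the if: ((2*c < 16 -> 2*d > 0) -> ((b = c - 4 -> (forall c_2. ((not (b = c_2 - 4)) and (forall c_1. 3*b != c_1 - 3)))) and ((not (b = c - 4)) -> (forall c_1. 3*b != c_1 - 3)))) and ((not (2*c < 16 -> 2*d > 0)) -> 2*c != -5)
Before b := 3*d - b - 4: ((2*c < 16 -> 2*d > 0) -> ((3*d = b + c -> (forall c_2. ((not (3*d = b + c_2)) and (forall c_1. 9*d != 3*b + c_1 + 9)))) and ((not (3*d = b + c)) -> (forall c_1. 9*d != 3*b + c_1 + 9)))) and ((not (2*c < 16 -> 2*d > 0)) -> 2*c != -5)
Answer: WP = ((2*c < 16 -> 2*d > 0) -> ((3*d = b + c -> (forall c_2. ((not (3*d = b + c_2)) and (forall c_1. 9*d != 3*b + c_1 + 9)))) and ((not (3*d = b + c)) -> (forall c_1. 9*d != 3*b + c_1 + 9)))) and ((not (2*c < 16 -> 2*d > 0)) -> 2*c != -5)
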